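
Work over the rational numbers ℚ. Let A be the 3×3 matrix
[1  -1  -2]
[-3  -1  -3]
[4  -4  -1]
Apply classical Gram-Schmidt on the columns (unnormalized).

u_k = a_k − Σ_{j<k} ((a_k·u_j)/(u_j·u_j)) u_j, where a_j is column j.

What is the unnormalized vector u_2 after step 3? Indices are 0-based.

Step 1: u_0 = a_0 = (1, -3, 4).
Step 2: u_1 = a_1 − (-7/13)·u_0 = (-6/13, -34/13, -24/13).
Step 3: u_2 = a_2 − (3/26)·u_0 − (69/68)·u_1 = (-28/17, 0, 7/17).

u_2 = (-28/17, 0, 7/17)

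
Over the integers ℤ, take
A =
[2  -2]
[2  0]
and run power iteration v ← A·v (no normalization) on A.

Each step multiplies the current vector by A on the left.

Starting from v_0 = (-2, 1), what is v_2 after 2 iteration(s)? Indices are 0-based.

v_0 = (-2, 1).
v_1 = A·v_0 = (-6, -4).
v_2 = A·v_1 = (-4, -12).

v_2 = (-4, -12)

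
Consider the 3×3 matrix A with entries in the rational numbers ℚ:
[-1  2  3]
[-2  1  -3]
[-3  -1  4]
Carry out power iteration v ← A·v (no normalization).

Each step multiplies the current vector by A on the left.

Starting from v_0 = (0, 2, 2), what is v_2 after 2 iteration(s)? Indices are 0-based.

v_2 = (0, -42, -2)

v_0 = (0, 2, 2).
v_1 = A·v_0 = (10, -4, 6).
v_2 = A·v_1 = (0, -42, -2).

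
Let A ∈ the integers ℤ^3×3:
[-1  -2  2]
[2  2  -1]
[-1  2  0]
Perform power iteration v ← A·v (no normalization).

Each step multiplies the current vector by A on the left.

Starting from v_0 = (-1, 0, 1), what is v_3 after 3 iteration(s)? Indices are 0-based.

v_3 = (-21, 17, -7)

v_0 = (-1, 0, 1).
v_1 = A·v_0 = (3, -3, 1).
v_2 = A·v_1 = (5, -1, -9).
v_3 = A·v_2 = (-21, 17, -7).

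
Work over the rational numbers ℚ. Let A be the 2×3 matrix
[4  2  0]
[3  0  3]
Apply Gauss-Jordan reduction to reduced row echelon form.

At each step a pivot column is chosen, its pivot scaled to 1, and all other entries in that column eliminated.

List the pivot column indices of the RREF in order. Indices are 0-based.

pivot columns: 0, 1

[1] R0 /= 4  ⇒  (1, 1/2, 0)
     R1 -= 3·R0  ⇒  (0, -3/2, 3)
[2] R1 /= -3/2  ⇒  (0, 1, -2)
     R0 -= 1/2·R1  ⇒  (1, 0, 1)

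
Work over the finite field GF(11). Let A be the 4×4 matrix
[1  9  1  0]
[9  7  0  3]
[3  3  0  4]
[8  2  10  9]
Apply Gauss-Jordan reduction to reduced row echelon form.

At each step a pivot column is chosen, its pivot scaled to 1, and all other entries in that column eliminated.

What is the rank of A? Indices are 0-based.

pivot(0,0)=1: scale R0 → (1, 9, 1, 0)
  clear (1,0): R1 −= (9)R0 → (0, 3, 2, 3)
  clear (2,0): R2 −= (3)R0 → (0, 9, 8, 4)
  clear (3,0): R3 −= (8)R0 → (0, 7, 2, 9)
pivot(1,1)=3: scale R1 → (0, 1, 8, 1)
  clear (0,1): R0 −= (9)R1 → (1, 0, 6, 2)
  clear (2,1): R2 −= (9)R1 → (0, 0, 2, 6)
  clear (3,1): R3 −= (7)R1 → (0, 0, 1, 2)
pivot(2,2)=2: scale R2 → (0, 0, 1, 3)
  clear (0,2): R0 −= (6)R2 → (1, 0, 0, 6)
  clear (1,2): R1 −= (8)R2 → (0, 1, 0, 10)
  clear (3,2): R3 −= (1)R2 → (0, 0, 0, 10)
pivot(3,3)=10: scale R3 → (0, 0, 0, 1)
  clear (0,3): R0 −= (6)R3 → (1, 0, 0, 0)
  clear (1,3): R1 −= (10)R3 → (0, 1, 0, 0)
  clear (2,3): R2 −= (3)R3 → (0, 0, 1, 0)

rank = 4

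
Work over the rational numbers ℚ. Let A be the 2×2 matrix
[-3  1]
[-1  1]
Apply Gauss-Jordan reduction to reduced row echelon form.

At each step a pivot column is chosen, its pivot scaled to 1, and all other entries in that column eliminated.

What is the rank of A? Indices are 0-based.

rank = 2

[1] R0 /= -3  ⇒  (1, -1/3)
     R1 -= -1·R0  ⇒  (0, 2/3)
[2] R1 /= 2/3  ⇒  (0, 1)
     R0 -= -1/3·R1  ⇒  (1, 0)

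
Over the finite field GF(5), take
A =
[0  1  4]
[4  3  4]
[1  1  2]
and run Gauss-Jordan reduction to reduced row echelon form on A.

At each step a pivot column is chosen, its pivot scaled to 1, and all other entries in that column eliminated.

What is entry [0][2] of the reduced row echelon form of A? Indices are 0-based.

pivot(0,0): swap R0↔R1
pivot(0,0)=4: scale R0 → (1, 2, 1)
  clear (2,0): R2 −= (1)R0 → (0, 4, 1)
pivot(1,1)=1: scale R1 → (0, 1, 4)
  clear (0,1): R0 −= (2)R1 → (1, 0, 3)
  clear (2,1): R2 −= (4)R1 → (0, 0, 0)
col 2: no nonzero at/below row 2; advance.

M[0][2] = 3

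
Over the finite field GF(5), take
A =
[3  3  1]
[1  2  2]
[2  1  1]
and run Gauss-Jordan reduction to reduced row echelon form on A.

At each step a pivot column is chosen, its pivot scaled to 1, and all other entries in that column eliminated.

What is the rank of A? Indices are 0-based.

[1] R0 /= 3  ⇒  (1, 1, 2)
     R1 -= 1·R0  ⇒  (0, 1, 0)
     R2 -= 2·R0  ⇒  (0, 4, 2)
[2] R1 /= 1  ⇒  (0, 1, 0)
     R0 -= 1·R1  ⇒  (1, 0, 2)
     R2 -= 4·R1  ⇒  (0, 0, 2)
[3] R2 /= 2  ⇒  (0, 0, 1)
     R0 -= 2·R2  ⇒  (1, 0, 0)

rank = 3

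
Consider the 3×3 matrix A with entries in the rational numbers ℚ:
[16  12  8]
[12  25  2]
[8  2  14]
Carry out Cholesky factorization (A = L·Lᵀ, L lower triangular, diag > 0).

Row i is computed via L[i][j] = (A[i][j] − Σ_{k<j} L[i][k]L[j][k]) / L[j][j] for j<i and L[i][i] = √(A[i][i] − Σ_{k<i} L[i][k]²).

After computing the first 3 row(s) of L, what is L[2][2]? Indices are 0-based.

Step 1: L[0][0] = √(16) = 4.
  L[1][0] = (12) / L[0][0] = 3.
Step 2: L[1][1] = √(16) = 4.
  L[2][0] = (8) / L[0][0] = 2.
  L[2][1] = (-4) / L[1][1] = -1.
Step 3: L[2][2] = √(9) = 3.

L[2][2] = 3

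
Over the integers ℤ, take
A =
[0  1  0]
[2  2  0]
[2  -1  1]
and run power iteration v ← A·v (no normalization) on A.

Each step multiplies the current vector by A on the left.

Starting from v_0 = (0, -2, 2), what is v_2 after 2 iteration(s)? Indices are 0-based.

v_0 = (0, -2, 2).
v_1 = A·v_0 = (-2, -4, 4).
v_2 = A·v_1 = (-4, -12, 4).

v_2 = (-4, -12, 4)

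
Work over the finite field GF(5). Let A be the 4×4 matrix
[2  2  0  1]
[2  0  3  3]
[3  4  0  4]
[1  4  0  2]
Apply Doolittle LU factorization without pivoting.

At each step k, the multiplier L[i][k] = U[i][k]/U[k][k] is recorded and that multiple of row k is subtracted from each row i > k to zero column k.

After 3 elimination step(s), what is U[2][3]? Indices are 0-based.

k=0: U[0][0]=2
  eliminate (1,0): mult=1, new row 1: (0, 3, 3, 2); set L[1][0]=1
  eliminate (2,0): mult=4, new row 2: (0, 1, 0, 0); set L[2][0]=4
  eliminate (3,0): mult=3, new row 3: (0, 3, 0, 4); set L[3][0]=3
k=1: U[1][1]=3
  eliminate (2,1): mult=2, new row 2: (0, 0, 4, 1); set L[2][1]=2
  eliminate (3,1): mult=1, new row 3: (0, 0, 2, 2); set L[3][1]=1
k=2: U[2][2]=4
  eliminate (3,2): mult=3, new row 3: (0, 0, 0, 4); set L[3][2]=3

U[2][3] = 1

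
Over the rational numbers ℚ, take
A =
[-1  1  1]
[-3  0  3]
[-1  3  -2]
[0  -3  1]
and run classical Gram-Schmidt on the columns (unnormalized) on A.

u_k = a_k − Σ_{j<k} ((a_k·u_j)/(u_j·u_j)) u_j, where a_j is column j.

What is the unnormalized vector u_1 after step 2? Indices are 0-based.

Step 1: u_0 = a_0 = (-1, -3, -1, 0).
Step 2: u_1 = a_1 − (-4/11)·u_0 = (7/11, -12/11, 29/11, -3).

u_1 = (7/11, -12/11, 29/11, -3)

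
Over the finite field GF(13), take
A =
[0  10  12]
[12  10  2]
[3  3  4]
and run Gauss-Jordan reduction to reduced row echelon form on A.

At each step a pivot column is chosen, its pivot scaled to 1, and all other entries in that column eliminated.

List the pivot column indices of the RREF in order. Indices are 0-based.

pivot(0,0): swap R0↔R1
pivot(0,0)=12: scale R0 → (1, 3, 11)
  clear (2,0): R2 −= (3)R0 → (0, 7, 10)
pivot(1,1)=10: scale R1 → (0, 1, 9)
  clear (0,1): R0 −= (3)R1 → (1, 0, 10)
  clear (2,1): R2 −= (7)R1 → (0, 0, 12)
pivot(2,2)=12: scale R2 → (0, 0, 1)
  clear (0,2): R0 −= (10)R2 → (1, 0, 0)
  clear (1,2): R1 −= (9)R2 → (0, 1, 0)

pivot columns: 0, 1, 2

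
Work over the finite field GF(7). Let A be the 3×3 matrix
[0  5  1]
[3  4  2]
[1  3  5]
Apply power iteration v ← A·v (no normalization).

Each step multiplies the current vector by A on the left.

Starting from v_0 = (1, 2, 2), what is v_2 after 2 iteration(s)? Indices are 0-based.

v_2 = (1, 4, 2)

v_0 = (1, 2, 2).
v_1 = A·v_0 = (5, 1, 3).
v_2 = A·v_1 = (1, 4, 2).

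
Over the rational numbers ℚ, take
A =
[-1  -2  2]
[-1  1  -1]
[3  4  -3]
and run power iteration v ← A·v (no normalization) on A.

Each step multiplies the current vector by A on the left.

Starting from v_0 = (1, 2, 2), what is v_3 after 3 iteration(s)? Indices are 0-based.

v_0 = (1, 2, 2).
v_1 = A·v_0 = (-1, -1, 5).
v_2 = A·v_1 = (13, -5, -22).
v_3 = A·v_2 = (-47, 4, 85).

v_3 = (-47, 4, 85)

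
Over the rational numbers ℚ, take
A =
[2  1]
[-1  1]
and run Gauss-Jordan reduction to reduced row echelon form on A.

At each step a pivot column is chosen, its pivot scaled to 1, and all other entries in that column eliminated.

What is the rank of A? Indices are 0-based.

rank = 2

pivot(0,0)=2: scale R0 → (1, 1/2)
  clear (1,0): R1 −= (-1)R0 → (0, 3/2)
pivot(1,1)=3/2: scale R1 → (0, 1)
  clear (0,1): R0 −= (1/2)R1 → (1, 0)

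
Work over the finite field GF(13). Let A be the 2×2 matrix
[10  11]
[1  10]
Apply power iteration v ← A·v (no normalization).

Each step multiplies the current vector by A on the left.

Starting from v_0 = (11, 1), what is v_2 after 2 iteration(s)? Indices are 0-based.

v_2 = (11, 6)

v_0 = (11, 1).
v_1 = A·v_0 = (4, 8).
v_2 = A·v_1 = (11, 6).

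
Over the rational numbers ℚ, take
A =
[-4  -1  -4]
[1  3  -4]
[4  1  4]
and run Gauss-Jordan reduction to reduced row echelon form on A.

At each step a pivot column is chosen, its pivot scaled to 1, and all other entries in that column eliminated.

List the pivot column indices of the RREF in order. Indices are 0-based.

[1] R0 /= -4  ⇒  (1, 1/4, 1)
     R1 -= 1·R0  ⇒  (0, 11/4, -5)
     R2 -= 4·R0  ⇒  (0, 0, 0)
[2] R1 /= 11/4  ⇒  (0, 1, -20/11)
     R0 -= 1/4·R1  ⇒  (1, 0, 16/11)
column 2 empty below row 2

pivot columns: 0, 1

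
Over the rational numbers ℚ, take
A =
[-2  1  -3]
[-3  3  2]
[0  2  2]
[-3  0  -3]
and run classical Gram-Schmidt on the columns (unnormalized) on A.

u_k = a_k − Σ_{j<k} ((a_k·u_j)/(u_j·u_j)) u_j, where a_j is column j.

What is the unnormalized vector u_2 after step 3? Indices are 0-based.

Step 1: u_0 = a_0 = (-2, -3, 0, -3).
Step 2: u_1 = a_1 − (-1/2)·u_0 = (0, 3/2, 2, -3/2).
Step 3: u_2 = a_2 − (9/22)·u_0 − (23/17)·u_1 = (-24/11, 224/187, -12/17, 48/187).

u_2 = (-24/11, 224/187, -12/17, 48/187)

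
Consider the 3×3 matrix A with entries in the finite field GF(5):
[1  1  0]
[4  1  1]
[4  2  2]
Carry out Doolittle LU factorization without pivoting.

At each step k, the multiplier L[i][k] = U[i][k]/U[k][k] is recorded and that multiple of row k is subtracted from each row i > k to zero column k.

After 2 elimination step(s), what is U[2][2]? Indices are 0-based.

[col 0] pivot 1
  R1 -= 4*R0 → (0, 2, 1)  (L[1][0] := 4)
  R2 -= 4*R0 → (0, 3, 2)  (L[2][0] := 4)
[col 1] pivot 2
  R2 -= 4*R1 → (0, 0, 3)  (L[2][1] := 4)

U[2][2] = 3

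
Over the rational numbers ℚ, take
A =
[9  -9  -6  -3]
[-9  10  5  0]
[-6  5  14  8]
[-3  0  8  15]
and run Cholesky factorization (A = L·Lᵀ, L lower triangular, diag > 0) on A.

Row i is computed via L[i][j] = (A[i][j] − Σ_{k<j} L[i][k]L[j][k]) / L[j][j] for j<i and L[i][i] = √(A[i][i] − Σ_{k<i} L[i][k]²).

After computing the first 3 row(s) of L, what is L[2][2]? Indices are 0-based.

L[2][2] = 3

Step 1: L[0][0] = √(9) = 3.
  L[1][0] = (-9) / L[0][0] = -3.
Step 2: L[1][1] = √(1) = 1.
  L[2][0] = (-6) / L[0][0] = -2.
  L[2][1] = (-1) / L[1][1] = -1.
Step 3: L[2][2] = √(9) = 3.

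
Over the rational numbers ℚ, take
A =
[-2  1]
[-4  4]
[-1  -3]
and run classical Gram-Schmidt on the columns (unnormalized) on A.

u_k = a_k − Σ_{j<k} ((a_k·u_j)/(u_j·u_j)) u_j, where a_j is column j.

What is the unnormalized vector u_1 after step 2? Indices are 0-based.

Step 1: u_0 = a_0 = (-2, -4, -1).
Step 2: u_1 = a_1 − (-5/7)·u_0 = (-3/7, 8/7, -26/7).

u_1 = (-3/7, 8/7, -26/7)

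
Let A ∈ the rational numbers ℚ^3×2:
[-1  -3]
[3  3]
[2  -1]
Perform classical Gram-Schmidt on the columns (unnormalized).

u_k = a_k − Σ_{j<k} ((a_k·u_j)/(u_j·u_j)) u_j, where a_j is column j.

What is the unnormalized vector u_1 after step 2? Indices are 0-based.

Step 1: u_0 = a_0 = (-1, 3, 2).
Step 2: u_1 = a_1 − (5/7)·u_0 = (-16/7, 6/7, -17/7).

u_1 = (-16/7, 6/7, -17/7)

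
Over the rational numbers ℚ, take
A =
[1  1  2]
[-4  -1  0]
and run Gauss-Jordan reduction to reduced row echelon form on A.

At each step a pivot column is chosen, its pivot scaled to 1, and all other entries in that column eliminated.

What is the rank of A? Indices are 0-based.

[1] R0 /= 1  ⇒  (1, 1, 2)
     R1 -= -4·R0  ⇒  (0, 3, 8)
[2] R1 /= 3  ⇒  (0, 1, 8/3)
     R0 -= 1·R1  ⇒  (1, 0, -2/3)

rank = 2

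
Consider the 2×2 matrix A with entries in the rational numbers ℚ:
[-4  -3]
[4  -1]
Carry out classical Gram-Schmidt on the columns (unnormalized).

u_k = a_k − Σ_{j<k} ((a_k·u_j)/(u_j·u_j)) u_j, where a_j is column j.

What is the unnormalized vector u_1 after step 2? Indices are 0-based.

Step 1: u_0 = a_0 = (-4, 4).
Step 2: u_1 = a_1 − (1/4)·u_0 = (-2, -2).

u_1 = (-2, -2)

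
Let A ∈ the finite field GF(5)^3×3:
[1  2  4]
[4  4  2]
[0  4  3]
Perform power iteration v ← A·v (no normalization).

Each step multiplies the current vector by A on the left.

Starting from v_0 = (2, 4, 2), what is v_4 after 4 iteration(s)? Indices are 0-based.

v_4 = (1, 1, 2)

v_0 = (2, 4, 2).
v_1 = A·v_0 = (3, 3, 2).
v_2 = A·v_1 = (2, 3, 3).
v_3 = A·v_2 = (0, 1, 1).
v_4 = A·v_3 = (1, 1, 2).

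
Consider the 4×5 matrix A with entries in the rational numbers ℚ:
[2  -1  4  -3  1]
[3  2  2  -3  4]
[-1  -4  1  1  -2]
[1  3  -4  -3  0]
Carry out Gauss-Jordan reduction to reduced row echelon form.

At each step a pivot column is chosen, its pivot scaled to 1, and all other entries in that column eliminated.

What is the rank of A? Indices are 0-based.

pivot(0,0)=2: scale R0 → (1, -1/2, 2, -3/2, 1/2)
  clear (1,0): R1 −= (3)R0 → (0, 7/2, -4, 3/2, 5/2)
  clear (2,0): R2 −= (-1)R0 → (0, -9/2, 3, -1/2, -3/2)
  clear (3,0): R3 −= (1)R0 → (0, 7/2, -6, -3/2, -1/2)
pivot(1,1)=7/2: scale R1 → (0, 1, -8/7, 3/7, 5/7)
  clear (0,1): R0 −= (-1/2)R1 → (1, 0, 10/7, -9/7, 6/7)
  clear (2,1): R2 −= (-9/2)R1 → (0, 0, -15/7, 10/7, 12/7)
  clear (3,1): R3 −= (7/2)R1 → (0, 0, -2, -3, -3)
pivot(2,2)=-15/7: scale R2 → (0, 0, 1, -2/3, -4/5)
  clear (0,2): R0 −= (10/7)R2 → (1, 0, 0, -1/3, 2)
  clear (1,2): R1 −= (-8/7)R2 → (0, 1, 0, -1/3, -1/5)
  clear (3,2): R3 −= (-2)R2 → (0, 0, 0, -13/3, -23/5)
pivot(3,3)=-13/3: scale R3 → (0, 0, 0, 1, 69/65)
  clear (0,3): R0 −= (-1/3)R3 → (1, 0, 0, 0, 153/65)
  clear (1,3): R1 −= (-1/3)R3 → (0, 1, 0, 0, 2/13)
  clear (2,3): R2 −= (-2/3)R3 → (0, 0, 1, 0, -6/65)

rank = 4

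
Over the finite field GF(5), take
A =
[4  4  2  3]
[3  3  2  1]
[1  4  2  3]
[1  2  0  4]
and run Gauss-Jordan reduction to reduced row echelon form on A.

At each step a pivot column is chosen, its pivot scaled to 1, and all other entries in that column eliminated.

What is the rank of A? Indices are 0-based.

rank = 3

pivot(0,0)=4: scale R0 → (1, 1, 3, 2)
  clear (1,0): R1 −= (3)R0 → (0, 0, 3, 0)
  clear (2,0): R2 −= (1)R0 → (0, 3, 4, 1)
  clear (3,0): R3 −= (1)R0 → (0, 1, 2, 2)
pivot(1,1): swap R1↔R2
pivot(1,1)=3: scale R1 → (0, 1, 3, 2)
  clear (0,1): R0 −= (1)R1 → (1, 0, 0, 0)
  clear (3,1): R3 −= (1)R1 → (0, 0, 4, 0)
pivot(2,2)=3: scale R2 → (0, 0, 1, 0)
  clear (1,2): R1 −= (3)R2 → (0, 1, 0, 2)
  clear (3,2): R3 −= (4)R2 → (0, 0, 0, 0)
col 3: no nonzero at/below row 3; advance.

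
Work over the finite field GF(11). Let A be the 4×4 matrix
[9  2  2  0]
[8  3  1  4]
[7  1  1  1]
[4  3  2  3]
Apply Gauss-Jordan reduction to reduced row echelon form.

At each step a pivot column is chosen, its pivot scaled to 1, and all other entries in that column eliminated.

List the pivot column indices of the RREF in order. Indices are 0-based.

pivot columns: 0, 1, 2, 3

pivot(0,0)=9: scale R0 → (1, 10, 10, 0)
  clear (1,0): R1 −= (8)R0 → (0, 0, 9, 4)
  clear (2,0): R2 −= (7)R0 → (0, 8, 8, 1)
  clear (3,0): R3 −= (4)R0 → (0, 7, 6, 3)
pivot(1,1): swap R1↔R2
pivot(1,1)=8: scale R1 → (0, 1, 1, 7)
  clear (0,1): R0 −= (10)R1 → (1, 0, 0, 7)
  clear (3,1): R3 −= (7)R1 → (0, 0, 10, 9)
pivot(2,2)=9: scale R2 → (0, 0, 1, 9)
  clear (1,2): R1 −= (1)R2 → (0, 1, 0, 9)
  clear (3,2): R3 −= (10)R2 → (0, 0, 0, 7)
pivot(3,3)=7: scale R3 → (0, 0, 0, 1)
  clear (0,3): R0 −= (7)R3 → (1, 0, 0, 0)
  clear (1,3): R1 −= (9)R3 → (0, 1, 0, 0)
  clear (2,3): R2 −= (9)R3 → (0, 0, 1, 0)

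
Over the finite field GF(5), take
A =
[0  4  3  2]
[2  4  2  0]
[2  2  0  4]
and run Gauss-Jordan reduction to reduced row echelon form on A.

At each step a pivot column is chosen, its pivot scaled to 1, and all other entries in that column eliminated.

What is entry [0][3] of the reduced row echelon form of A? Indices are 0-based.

[1] R0 <-> R1
[1] R0 /= 2  ⇒  (1, 2, 1, 0)
     R2 -= 2·R0  ⇒  (0, 3, 3, 4)
[2] R1 /= 4  ⇒  (0, 1, 2, 3)
     R0 -= 2·R1  ⇒  (1, 0, 2, 4)
     R2 -= 3·R1  ⇒  (0, 0, 2, 0)
[3] R2 /= 2  ⇒  (0, 0, 1, 0)
     R0 -= 2·R2  ⇒  (1, 0, 0, 4)
     R1 -= 2·R2  ⇒  (0, 1, 0, 3)

M[0][3] = 4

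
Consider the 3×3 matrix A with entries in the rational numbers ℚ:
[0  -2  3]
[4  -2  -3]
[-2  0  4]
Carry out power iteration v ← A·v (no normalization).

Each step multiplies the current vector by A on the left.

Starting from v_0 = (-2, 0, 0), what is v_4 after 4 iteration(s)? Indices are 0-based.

v_4 = (-88, 24, -48)

v_0 = (-2, 0, 0).
v_1 = A·v_0 = (0, -8, 4).
v_2 = A·v_1 = (28, 4, 16).
v_3 = A·v_2 = (40, 56, 8).
v_4 = A·v_3 = (-88, 24, -48).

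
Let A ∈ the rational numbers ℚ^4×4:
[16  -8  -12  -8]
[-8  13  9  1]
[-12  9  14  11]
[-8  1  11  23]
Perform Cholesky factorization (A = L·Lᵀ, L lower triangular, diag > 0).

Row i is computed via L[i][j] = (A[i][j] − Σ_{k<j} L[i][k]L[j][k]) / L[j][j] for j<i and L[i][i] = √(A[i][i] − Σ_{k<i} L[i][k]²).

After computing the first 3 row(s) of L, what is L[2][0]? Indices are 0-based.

Step 1: L[0][0] = √(16) = 4.
  L[1][0] = (-8) / L[0][0] = -2.
Step 2: L[1][1] = √(9) = 3.
  L[2][0] = (-12) / L[0][0] = -3.
  L[2][1] = (3) / L[1][1] = 1.
Step 3: L[2][2] = √(4) = 2.

L[2][0] = -3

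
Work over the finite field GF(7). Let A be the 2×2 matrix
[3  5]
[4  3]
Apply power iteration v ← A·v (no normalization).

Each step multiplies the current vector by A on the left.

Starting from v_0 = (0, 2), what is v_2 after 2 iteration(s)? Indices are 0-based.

v_2 = (4, 2)

v_0 = (0, 2).
v_1 = A·v_0 = (3, 6).
v_2 = A·v_1 = (4, 2).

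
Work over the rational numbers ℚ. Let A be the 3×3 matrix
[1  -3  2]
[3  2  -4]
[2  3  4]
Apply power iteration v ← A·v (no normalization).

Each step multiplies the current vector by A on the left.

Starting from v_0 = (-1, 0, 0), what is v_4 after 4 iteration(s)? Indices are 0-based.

v_0 = (-1, 0, 0).
v_1 = A·v_0 = (-1, -3, -2).
v_2 = A·v_1 = (4, -1, -19).
v_3 = A·v_2 = (-31, 86, -71).
v_4 = A·v_3 = (-431, 363, -88).

v_4 = (-431, 363, -88)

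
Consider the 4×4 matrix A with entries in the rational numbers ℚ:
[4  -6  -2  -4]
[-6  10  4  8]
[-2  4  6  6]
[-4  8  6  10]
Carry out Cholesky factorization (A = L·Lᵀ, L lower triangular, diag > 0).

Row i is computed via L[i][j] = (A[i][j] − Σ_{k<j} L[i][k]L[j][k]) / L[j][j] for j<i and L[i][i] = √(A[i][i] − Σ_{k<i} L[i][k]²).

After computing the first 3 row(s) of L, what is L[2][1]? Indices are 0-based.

L[2][1] = 1

Step 1: L[0][0] = √(4) = 2.
  L[1][0] = (-6) / L[0][0] = -3.
Step 2: L[1][1] = √(1) = 1.
  L[2][0] = (-2) / L[0][0] = -1.
  L[2][1] = (1) / L[1][1] = 1.
Step 3: L[2][2] = √(4) = 2.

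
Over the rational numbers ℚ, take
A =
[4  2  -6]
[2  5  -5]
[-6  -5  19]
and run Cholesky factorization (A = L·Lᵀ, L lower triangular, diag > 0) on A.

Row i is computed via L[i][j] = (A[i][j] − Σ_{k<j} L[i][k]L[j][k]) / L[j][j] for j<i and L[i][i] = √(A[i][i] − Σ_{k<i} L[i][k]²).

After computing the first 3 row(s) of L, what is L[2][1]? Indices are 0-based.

L[2][1] = -1

Step 1: L[0][0] = √(4) = 2.
  L[1][0] = (2) / L[0][0] = 1.
Step 2: L[1][1] = √(4) = 2.
  L[2][0] = (-6) / L[0][0] = -3.
  L[2][1] = (-2) / L[1][1] = -1.
Step 3: L[2][2] = √(9) = 3.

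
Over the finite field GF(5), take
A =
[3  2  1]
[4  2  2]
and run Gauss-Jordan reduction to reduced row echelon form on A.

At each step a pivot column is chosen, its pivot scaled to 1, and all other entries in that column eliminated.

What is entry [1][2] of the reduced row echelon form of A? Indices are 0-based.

M[1][2] = 4

[1] R0 /= 3  ⇒  (1, 4, 2)
     R1 -= 4·R0  ⇒  (0, 1, 4)
[2] R1 /= 1  ⇒  (0, 1, 4)
     R0 -= 4·R1  ⇒  (1, 0, 1)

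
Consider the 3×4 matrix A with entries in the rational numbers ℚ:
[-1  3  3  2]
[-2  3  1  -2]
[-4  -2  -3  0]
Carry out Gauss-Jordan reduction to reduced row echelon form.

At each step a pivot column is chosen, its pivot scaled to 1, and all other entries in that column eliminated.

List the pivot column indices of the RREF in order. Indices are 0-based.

pivot columns: 0, 1, 2

pivot(0,0)=-1: scale R0 → (1, -3, -3, -2)
  clear (1,0): R1 −= (-2)R0 → (0, -3, -5, -6)
  clear (2,0): R2 −= (-4)R0 → (0, -14, -15, -8)
pivot(1,1)=-3: scale R1 → (0, 1, 5/3, 2)
  clear (0,1): R0 −= (-3)R1 → (1, 0, 2, 4)
  clear (2,1): R2 −= (-14)R1 → (0, 0, 25/3, 20)
pivot(2,2)=25/3: scale R2 → (0, 0, 1, 12/5)
  clear (0,2): R0 −= (2)R2 → (1, 0, 0, -4/5)
  clear (1,2): R1 −= (5/3)R2 → (0, 1, 0, -2)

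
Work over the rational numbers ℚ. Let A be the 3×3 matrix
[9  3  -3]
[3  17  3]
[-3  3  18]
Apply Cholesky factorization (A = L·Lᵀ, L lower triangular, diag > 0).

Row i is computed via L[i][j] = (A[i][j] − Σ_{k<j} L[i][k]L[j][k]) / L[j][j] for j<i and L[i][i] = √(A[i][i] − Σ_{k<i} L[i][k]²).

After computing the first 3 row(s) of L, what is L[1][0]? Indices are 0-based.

Step 1: L[0][0] = √(9) = 3.
  L[1][0] = (3) / L[0][0] = 1.
Step 2: L[1][1] = √(16) = 4.
  L[2][0] = (-3) / L[0][0] = -1.
  L[2][1] = (4) / L[1][1] = 1.
Step 3: L[2][2] = √(16) = 4.

L[1][0] = 1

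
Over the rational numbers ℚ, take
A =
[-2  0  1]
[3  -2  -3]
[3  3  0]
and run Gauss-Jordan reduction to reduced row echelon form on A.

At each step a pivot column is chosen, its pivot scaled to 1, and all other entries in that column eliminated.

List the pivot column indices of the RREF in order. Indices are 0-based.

pivot columns: 0, 1, 2

[1] R0 /= -2  ⇒  (1, 0, -1/2)
     R1 -= 3·R0  ⇒  (0, -2, -3/2)
     R2 -= 3·R0  ⇒  (0, 3, 3/2)
[2] R1 /= -2  ⇒  (0, 1, 3/4)
     R2 -= 3·R1  ⇒  (0, 0, -3/4)
[3] R2 /= -3/4  ⇒  (0, 0, 1)
     R0 -= -1/2·R2  ⇒  (1, 0, 0)
     R1 -= 3/4·R2  ⇒  (0, 1, 0)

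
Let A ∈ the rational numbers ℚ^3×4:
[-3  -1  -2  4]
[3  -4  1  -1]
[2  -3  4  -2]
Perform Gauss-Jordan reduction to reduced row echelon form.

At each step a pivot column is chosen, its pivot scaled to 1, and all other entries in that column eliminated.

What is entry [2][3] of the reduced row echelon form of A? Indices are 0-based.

[1] R0 /= -3  ⇒  (1, 1/3, 2/3, -4/3)
     R1 -= 3·R0  ⇒  (0, -5, -1, 3)
     R2 -= 2·R0  ⇒  (0, -11/3, 8/3, 2/3)
[2] R1 /= -5  ⇒  (0, 1, 1/5, -3/5)
     R0 -= 1/3·R1  ⇒  (1, 0, 3/5, -17/15)
     R2 -= -11/3·R1  ⇒  (0, 0, 17/5, -23/15)
[3] R2 /= 17/5  ⇒  (0, 0, 1, -23/51)
     R0 -= 3/5·R2  ⇒  (1, 0, 0, -44/51)
     R1 -= 1/5·R2  ⇒  (0, 1, 0, -26/51)

M[2][3] = -23/51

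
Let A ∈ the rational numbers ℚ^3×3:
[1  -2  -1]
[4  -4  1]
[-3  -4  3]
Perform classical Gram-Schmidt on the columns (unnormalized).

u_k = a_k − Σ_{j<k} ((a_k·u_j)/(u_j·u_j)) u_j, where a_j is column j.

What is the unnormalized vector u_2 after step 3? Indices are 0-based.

u_2 = (-14/9, 5/9, 2/9)

Step 1: u_0 = a_0 = (1, 4, -3).
Step 2: u_1 = a_1 − (-3/13)·u_0 = (-23/13, -40/13, -61/13).
Step 3: u_2 = a_2 − (-3/13)·u_0 − (-4/9)·u_1 = (-14/9, 5/9, 2/9).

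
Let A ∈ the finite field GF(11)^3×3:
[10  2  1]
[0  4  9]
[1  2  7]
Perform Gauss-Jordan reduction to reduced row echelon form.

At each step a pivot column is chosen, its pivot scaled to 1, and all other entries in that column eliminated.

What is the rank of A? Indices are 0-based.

step 1: normalize row 0 (÷10) = (1, 9, 10)
  row 2: subtract 1×row0 = (0, 4, 8)
step 2: normalize row 1 (÷4) = (0, 1, 5)
  row 0: subtract 9×row1 = (1, 0, 9)
  row 2: subtract 4×row1 = (0, 0, 10)
step 3: normalize row 2 (÷10) = (0, 0, 1)
  row 0: subtract 9×row2 = (1, 0, 0)
  row 1: subtract 5×row2 = (0, 1, 0)

rank = 3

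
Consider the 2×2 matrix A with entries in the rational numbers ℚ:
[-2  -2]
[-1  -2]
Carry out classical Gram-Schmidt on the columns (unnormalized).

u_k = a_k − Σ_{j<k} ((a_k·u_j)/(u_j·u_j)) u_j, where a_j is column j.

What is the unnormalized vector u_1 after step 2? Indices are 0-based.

Step 1: u_0 = a_0 = (-2, -1).
Step 2: u_1 = a_1 − (6/5)·u_0 = (2/5, -4/5).

u_1 = (2/5, -4/5)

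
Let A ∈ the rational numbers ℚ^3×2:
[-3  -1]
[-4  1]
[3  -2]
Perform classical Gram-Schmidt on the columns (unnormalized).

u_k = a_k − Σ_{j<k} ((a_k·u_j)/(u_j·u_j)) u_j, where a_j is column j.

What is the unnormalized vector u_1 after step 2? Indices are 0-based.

u_1 = (-55/34, 3/17, -47/34)

Step 1: u_0 = a_0 = (-3, -4, 3).
Step 2: u_1 = a_1 − (-7/34)·u_0 = (-55/34, 3/17, -47/34).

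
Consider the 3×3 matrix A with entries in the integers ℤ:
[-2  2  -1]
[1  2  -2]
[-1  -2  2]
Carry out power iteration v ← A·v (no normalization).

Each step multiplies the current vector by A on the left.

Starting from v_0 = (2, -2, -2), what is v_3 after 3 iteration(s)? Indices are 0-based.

v_0 = (2, -2, -2).
v_1 = A·v_0 = (-6, 2, -2).
v_2 = A·v_1 = (18, 2, -2).
v_3 = A·v_2 = (-30, 26, -26).

v_3 = (-30, 26, -26)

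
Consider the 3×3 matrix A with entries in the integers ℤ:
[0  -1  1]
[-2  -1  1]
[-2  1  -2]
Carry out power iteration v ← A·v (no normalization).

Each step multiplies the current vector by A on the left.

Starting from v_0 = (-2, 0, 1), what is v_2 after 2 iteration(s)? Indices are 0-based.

v_2 = (-3, -5, -1)

v_0 = (-2, 0, 1).
v_1 = A·v_0 = (1, 5, 2).
v_2 = A·v_1 = (-3, -5, -1).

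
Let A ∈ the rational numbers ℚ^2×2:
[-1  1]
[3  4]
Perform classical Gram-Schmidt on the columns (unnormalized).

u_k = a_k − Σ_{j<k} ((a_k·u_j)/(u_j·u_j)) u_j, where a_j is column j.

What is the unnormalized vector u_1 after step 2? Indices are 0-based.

Step 1: u_0 = a_0 = (-1, 3).
Step 2: u_1 = a_1 − (11/10)·u_0 = (21/10, 7/10).

u_1 = (21/10, 7/10)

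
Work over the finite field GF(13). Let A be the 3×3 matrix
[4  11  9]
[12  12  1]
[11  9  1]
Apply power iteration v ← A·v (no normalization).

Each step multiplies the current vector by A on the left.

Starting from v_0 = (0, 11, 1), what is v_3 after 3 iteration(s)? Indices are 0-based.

v_0 = (0, 11, 1).
v_1 = A·v_0 = (0, 3, 9).
v_2 = A·v_1 = (10, 6, 10).
v_3 = A·v_2 = (1, 7, 5).

v_3 = (1, 7, 5)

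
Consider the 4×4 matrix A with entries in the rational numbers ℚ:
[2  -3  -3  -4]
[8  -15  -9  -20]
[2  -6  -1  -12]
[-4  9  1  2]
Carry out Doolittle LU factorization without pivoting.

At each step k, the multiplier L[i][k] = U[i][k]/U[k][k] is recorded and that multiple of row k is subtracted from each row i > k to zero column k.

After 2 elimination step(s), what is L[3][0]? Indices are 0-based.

L[3][0] = -2

k=0: U[0][0]=2
  eliminate (1,0): mult=4, new row 1: (0, -3, 3, -4); set L[1][0]=4
  eliminate (2,0): mult=1, new row 2: (0, -3, 2, -8); set L[2][0]=1
  eliminate (3,0): mult=-2, new row 3: (0, 3, -5, -6); set L[3][0]=-2
k=1: U[1][1]=-3
  eliminate (2,1): mult=1, new row 2: (0, 0, -1, -4); set L[2][1]=1
  eliminate (3,1): mult=-1, new row 3: (0, 0, -2, -10); set L[3][1]=-1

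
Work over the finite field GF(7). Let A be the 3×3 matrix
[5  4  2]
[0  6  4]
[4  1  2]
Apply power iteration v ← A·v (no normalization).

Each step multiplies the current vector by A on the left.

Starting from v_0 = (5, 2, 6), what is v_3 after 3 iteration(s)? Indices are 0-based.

v_0 = (5, 2, 6).
v_1 = A·v_0 = (3, 1, 6).
v_2 = A·v_1 = (3, 2, 4).
v_3 = A·v_2 = (3, 0, 1).

v_3 = (3, 0, 1)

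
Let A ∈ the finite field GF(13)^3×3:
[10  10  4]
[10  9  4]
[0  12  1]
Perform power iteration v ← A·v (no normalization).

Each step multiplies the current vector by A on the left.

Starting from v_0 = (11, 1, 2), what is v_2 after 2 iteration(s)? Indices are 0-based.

v_0 = (11, 1, 2).
v_1 = A·v_0 = (11, 10, 1).
v_2 = A·v_1 = (6, 9, 4).

v_2 = (6, 9, 4)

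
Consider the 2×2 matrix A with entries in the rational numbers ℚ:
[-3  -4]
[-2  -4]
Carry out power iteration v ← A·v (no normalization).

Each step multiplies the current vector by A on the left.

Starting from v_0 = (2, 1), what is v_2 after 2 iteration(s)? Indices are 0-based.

v_2 = (62, 52)

v_0 = (2, 1).
v_1 = A·v_0 = (-10, -8).
v_2 = A·v_1 = (62, 52).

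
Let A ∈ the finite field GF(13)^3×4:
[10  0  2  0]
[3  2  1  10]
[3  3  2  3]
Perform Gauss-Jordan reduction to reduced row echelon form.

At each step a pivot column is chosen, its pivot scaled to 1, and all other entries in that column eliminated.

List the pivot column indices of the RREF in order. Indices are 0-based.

pivot(0,0)=10: scale R0 → (1, 0, 8, 0)
  clear (1,0): R1 −= (3)R0 → (0, 2, 3, 10)
  clear (2,0): R2 −= (3)R0 → (0, 3, 4, 3)
pivot(1,1)=2: scale R1 → (0, 1, 8, 5)
  clear (2,1): R2 −= (3)R1 → (0, 0, 6, 1)
pivot(2,2)=6: scale R2 → (0, 0, 1, 11)
  clear (0,2): R0 −= (8)R2 → (1, 0, 0, 3)
  clear (1,2): R1 −= (8)R2 → (0, 1, 0, 8)

pivot columns: 0, 1, 2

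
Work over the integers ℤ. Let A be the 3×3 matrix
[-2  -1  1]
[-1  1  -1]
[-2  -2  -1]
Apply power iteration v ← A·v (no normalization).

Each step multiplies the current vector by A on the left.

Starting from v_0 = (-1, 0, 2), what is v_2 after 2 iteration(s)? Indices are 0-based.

v_0 = (-1, 0, 2).
v_1 = A·v_0 = (4, -1, 0).
v_2 = A·v_1 = (-7, -5, -6).

v_2 = (-7, -5, -6)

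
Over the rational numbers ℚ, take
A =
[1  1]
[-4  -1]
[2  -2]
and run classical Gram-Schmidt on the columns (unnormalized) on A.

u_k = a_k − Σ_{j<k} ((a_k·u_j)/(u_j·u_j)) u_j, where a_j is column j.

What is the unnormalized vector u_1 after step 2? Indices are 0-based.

u_1 = (20/21, -17/21, -44/21)

Step 1: u_0 = a_0 = (1, -4, 2).
Step 2: u_1 = a_1 − (1/21)·u_0 = (20/21, -17/21, -44/21).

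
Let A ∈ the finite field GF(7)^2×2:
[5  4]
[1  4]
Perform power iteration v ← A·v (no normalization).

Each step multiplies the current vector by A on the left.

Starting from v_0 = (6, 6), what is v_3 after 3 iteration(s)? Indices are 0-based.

v_3 = (0, 1)

v_0 = (6, 6).
v_1 = A·v_0 = (5, 2).
v_2 = A·v_1 = (5, 6).
v_3 = A·v_2 = (0, 1).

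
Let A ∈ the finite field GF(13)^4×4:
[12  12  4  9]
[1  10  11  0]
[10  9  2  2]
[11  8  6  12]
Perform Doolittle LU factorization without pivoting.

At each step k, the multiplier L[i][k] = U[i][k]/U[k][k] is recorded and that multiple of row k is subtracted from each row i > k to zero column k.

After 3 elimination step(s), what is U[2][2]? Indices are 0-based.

[col 0] pivot 12
  R1 -= 12*R0 → (0, 9, 2, 9)  (L[1][0] := 12)
  R2 -= 3*R0 → (0, 12, 3, 1)  (L[2][0] := 3)
  R3 -= 2*R0 → (0, 10, 11, 7)  (L[3][0] := 2)
[col 1] pivot 9
  R2 -= 10*R1 → (0, 0, 9, 2)  (L[2][1] := 10)
  R3 -= 4*R1 → (0, 0, 3, 10)  (L[3][1] := 4)
[col 2] pivot 9
  R3 -= 9*R2 → (0, 0, 0, 5)  (L[3][2] := 9)

U[2][2] = 9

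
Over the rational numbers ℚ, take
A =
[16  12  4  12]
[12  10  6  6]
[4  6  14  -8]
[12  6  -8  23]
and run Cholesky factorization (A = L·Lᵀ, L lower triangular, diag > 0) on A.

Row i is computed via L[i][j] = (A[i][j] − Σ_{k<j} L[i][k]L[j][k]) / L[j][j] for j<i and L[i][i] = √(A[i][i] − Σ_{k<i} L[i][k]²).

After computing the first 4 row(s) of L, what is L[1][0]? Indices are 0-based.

L[1][0] = 3

Step 1: L[0][0] = √(16) = 4.
  L[1][0] = (12) / L[0][0] = 3.
Step 2: L[1][1] = √(1) = 1.
  L[2][0] = (4) / L[0][0] = 1.
  L[2][1] = (3) / L[1][1] = 3.
Step 3: L[2][2] = √(4) = 2.
  L[3][0] = (12) / L[0][0] = 3.
  L[3][1] = (-3) / L[1][1] = -3.
  L[3][2] = (-2) / L[2][2] = -1.
Step 4: L[3][3] = √(4) = 2.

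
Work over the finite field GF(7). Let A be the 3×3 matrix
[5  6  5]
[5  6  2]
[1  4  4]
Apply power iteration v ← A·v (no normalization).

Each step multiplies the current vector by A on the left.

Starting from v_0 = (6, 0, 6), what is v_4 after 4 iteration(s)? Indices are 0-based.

v_0 = (6, 0, 6).
v_1 = A·v_0 = (4, 0, 2).
v_2 = A·v_1 = (2, 3, 5).
v_3 = A·v_2 = (4, 3, 6).
v_4 = A·v_3 = (5, 1, 5).

v_4 = (5, 1, 5)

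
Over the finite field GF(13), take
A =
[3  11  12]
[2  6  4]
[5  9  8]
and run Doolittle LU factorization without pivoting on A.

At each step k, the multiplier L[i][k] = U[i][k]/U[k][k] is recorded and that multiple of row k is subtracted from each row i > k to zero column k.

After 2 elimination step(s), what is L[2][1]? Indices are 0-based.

L[2][1] = 7

[col 0] pivot 3
  R1 -= 5*R0 → (0, 3, 9)  (L[1][0] := 5)
  R2 -= 6*R0 → (0, 8, 1)  (L[2][0] := 6)
[col 1] pivot 3
  R2 -= 7*R1 → (0, 0, 3)  (L[2][1] := 7)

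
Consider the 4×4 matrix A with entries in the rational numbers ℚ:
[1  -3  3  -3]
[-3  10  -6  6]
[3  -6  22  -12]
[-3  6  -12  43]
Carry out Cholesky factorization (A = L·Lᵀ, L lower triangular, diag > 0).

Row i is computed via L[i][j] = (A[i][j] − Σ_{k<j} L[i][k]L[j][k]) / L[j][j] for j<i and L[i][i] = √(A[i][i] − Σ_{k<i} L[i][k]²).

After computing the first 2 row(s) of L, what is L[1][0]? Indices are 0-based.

Step 1: L[0][0] = √(1) = 1.
  L[1][0] = (-3) / L[0][0] = -3.
Step 2: L[1][1] = √(1) = 1.

L[1][0] = -3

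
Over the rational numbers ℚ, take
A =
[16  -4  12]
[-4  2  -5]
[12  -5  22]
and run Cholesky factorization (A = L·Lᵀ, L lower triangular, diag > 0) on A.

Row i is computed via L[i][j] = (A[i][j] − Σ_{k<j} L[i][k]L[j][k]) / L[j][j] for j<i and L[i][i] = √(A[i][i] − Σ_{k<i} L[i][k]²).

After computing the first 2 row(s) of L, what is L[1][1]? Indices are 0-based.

Step 1: L[0][0] = √(16) = 4.
  L[1][0] = (-4) / L[0][0] = -1.
Step 2: L[1][1] = √(1) = 1.

L[1][1] = 1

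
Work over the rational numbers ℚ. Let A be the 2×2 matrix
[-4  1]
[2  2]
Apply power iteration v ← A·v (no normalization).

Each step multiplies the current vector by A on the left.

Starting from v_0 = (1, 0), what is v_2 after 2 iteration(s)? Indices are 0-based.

v_0 = (1, 0).
v_1 = A·v_0 = (-4, 2).
v_2 = A·v_1 = (18, -4).

v_2 = (18, -4)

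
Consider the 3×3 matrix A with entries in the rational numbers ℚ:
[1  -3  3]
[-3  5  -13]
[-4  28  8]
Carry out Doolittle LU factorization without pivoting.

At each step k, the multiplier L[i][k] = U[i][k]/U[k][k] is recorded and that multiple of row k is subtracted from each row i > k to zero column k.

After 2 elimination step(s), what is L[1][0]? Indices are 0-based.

k=0: U[0][0]=1
  eliminate (1,0): mult=-3, new row 1: (0, -4, -4); set L[1][0]=-3
  eliminate (2,0): mult=-4, new row 2: (0, 16, 20); set L[2][0]=-4
k=1: U[1][1]=-4
  eliminate (2,1): mult=-4, new row 2: (0, 0, 4); set L[2][1]=-4

L[1][0] = -3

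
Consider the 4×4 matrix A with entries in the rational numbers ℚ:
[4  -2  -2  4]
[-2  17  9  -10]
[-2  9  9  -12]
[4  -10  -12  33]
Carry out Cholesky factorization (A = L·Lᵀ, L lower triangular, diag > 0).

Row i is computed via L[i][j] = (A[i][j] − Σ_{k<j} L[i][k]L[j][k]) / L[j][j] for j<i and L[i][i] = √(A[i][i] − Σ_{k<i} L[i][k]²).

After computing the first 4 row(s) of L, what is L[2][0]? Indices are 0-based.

Step 1: L[0][0] = √(4) = 2.
  L[1][0] = (-2) / L[0][0] = -1.
Step 2: L[1][1] = √(16) = 4.
  L[2][0] = (-2) / L[0][0] = -1.
  L[2][1] = (8) / L[1][1] = 2.
Step 3: L[2][2] = √(4) = 2.
  L[3][0] = (4) / L[0][0] = 2.
  L[3][1] = (-8) / L[1][1] = -2.
  L[3][2] = (-6) / L[2][2] = -3.
Step 4: L[3][3] = √(16) = 4.

L[2][0] = -1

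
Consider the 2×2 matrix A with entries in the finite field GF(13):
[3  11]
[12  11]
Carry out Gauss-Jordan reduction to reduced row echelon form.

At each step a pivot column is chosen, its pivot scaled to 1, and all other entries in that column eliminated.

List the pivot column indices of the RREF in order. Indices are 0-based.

step 1: normalize row 0 (÷3) = (1, 8)
  row 1: subtract 12×row0 = (0, 6)
step 2: normalize row 1 (÷6) = (0, 1)
  row 0: subtract 8×row1 = (1, 0)

pivot columns: 0, 1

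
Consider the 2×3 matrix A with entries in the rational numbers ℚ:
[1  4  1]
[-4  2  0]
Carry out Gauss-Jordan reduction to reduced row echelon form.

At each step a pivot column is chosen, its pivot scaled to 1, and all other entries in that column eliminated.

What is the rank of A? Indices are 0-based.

rank = 2

step 1: normalize row 0 (÷1) = (1, 4, 1)
  row 1: subtract -4×row0 = (0, 18, 4)
step 2: normalize row 1 (÷18) = (0, 1, 2/9)
  row 0: subtract 4×row1 = (1, 0, 1/9)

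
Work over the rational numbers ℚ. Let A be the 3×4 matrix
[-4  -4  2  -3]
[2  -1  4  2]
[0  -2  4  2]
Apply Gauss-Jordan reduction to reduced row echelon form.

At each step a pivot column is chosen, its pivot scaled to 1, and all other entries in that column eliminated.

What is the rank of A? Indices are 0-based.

pivot(0,0)=-4: scale R0 → (1, 1, -1/2, 3/4)
  clear (1,0): R1 −= (2)R0 → (0, -3, 5, 1/2)
pivot(1,1)=-3: scale R1 → (0, 1, -5/3, -1/6)
  clear (0,1): R0 −= (1)R1 → (1, 0, 7/6, 11/12)
  clear (2,1): R2 −= (-2)R1 → (0, 0, 2/3, 5/3)
pivot(2,2)=2/3: scale R2 → (0, 0, 1, 5/2)
  clear (0,2): R0 −= (7/6)R2 → (1, 0, 0, -2)
  clear (1,2): R1 −= (-5/3)R2 → (0, 1, 0, 4)

rank = 3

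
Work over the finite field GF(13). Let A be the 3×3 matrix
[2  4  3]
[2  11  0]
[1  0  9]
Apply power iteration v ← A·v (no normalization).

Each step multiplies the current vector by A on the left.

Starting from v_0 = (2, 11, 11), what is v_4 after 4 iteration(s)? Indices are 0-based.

v_0 = (2, 11, 11).
v_1 = A·v_0 = (3, 8, 10).
v_2 = A·v_1 = (3, 3, 2).
v_3 = A·v_2 = (11, 0, 8).
v_4 = A·v_3 = (7, 9, 5).

v_4 = (7, 9, 5)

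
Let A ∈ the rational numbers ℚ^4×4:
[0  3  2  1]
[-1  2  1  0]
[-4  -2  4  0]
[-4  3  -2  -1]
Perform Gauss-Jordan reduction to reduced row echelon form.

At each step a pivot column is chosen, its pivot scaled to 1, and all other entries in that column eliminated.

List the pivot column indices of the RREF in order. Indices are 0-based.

pivot(0,0): swap R0↔R1
pivot(0,0)=-1: scale R0 → (1, -2, -1, 0)
  clear (2,0): R2 −= (-4)R0 → (0, -10, 0, 0)
  clear (3,0): R3 −= (-4)R0 → (0, -5, -6, -1)
pivot(1,1)=3: scale R1 → (0, 1, 2/3, 1/3)
  clear (0,1): R0 −= (-2)R1 → (1, 0, 1/3, 2/3)
  clear (2,1): R2 −= (-10)R1 → (0, 0, 20/3, 10/3)
  clear (3,1): R3 −= (-5)R1 → (0, 0, -8/3, 2/3)
pivot(2,2)=20/3: scale R2 → (0, 0, 1, 1/2)
  clear (0,2): R0 −= (1/3)R2 → (1, 0, 0, 1/2)
  clear (1,2): R1 −= (2/3)R2 → (0, 1, 0, 0)
  clear (3,2): R3 −= (-8/3)R2 → (0, 0, 0, 2)
pivot(3,3)=2: scale R3 → (0, 0, 0, 1)
  clear (0,3): R0 −= (1/2)R3 → (1, 0, 0, 0)
  clear (2,3): R2 −= (1/2)R3 → (0, 0, 1, 0)

pivot columns: 0, 1, 2, 3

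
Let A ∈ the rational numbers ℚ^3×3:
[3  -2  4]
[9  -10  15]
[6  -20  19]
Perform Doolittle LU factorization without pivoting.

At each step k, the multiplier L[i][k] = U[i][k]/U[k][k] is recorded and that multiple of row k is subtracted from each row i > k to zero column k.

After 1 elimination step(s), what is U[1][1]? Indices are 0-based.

U[1][1] = -4

Step 1: pivot at (0,0) is 3.
  row1 ← row1 − (3)·row0  ⇒  L[1][0]=3, U row1=(0, -4, 3)
  row2 ← row2 − (2)·row0  ⇒  L[2][0]=2, U row2=(0, -16, 11)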